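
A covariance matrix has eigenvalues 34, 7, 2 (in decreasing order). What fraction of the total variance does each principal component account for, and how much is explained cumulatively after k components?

Step 1 — total variance = trace(Sigma) = Σ λ_i = 34 + 7 + 2 = 43.

Step 2 — fraction explained by component i = λ_i / Σ λ:
  PC1: 34/43 = 0.7907
  PC2: 7/43 = 0.1628
  PC3: 2/43 = 0.0465

Step 3 — cumulative fraction after k components = (λ_1 + ... + λ_k) / Σ λ:
  k = 1: 34/43 = 0.7907
  k = 2: (34 + 7)/43 = 41/43 = 0.9535
  k = 3: (34 + 7 + 2)/43 = 43/43 = 1

Summary (fraction, with percent):

explained: PC1 0.7907 (79.07%), PC2 0.1628 (16.28%), PC3 0.0465 (4.65%);  cumulative: 0.7907, 0.9535, 1


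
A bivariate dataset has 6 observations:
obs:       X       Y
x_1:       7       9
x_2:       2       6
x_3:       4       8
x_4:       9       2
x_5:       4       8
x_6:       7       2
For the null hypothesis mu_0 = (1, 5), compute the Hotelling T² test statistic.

Step 1 — sample mean vector:
  mean(X) = (7 + 2 + 4 + 9 + 4 + 7) / 6 = 33/6 = 5.5
  mean(Y) = (9 + 6 + 8 + 2 + 8 + 2) / 6 = 35/6 = 5.8333
  x̄ = (5.5, 5.8333),  deviation x̄ - mu_0 = (5.5, 5.8333) - (1, 5) = (4.5, 0.8333).

Step 2 — sample covariance matrix, S[i,j] = (1/(n-1)) · Σ_k (x_{k,i} - mean_i) · (x_{k,j} - mean_j), divisor n-1 = 5:
  S[X,X] = ((1.5)·(1.5) + (-3.5)·(-3.5) + (-1.5)·(-1.5) + (3.5)·(3.5) + (-1.5)·(-1.5) + (1.5)·(1.5)) / 5 = 33.5/5 = 6.7
  S[X,Y] = ((1.5)·(3.1667) + (-3.5)·(0.1667) + (-1.5)·(2.1667) + (3.5)·(-3.8333) + (-1.5)·(2.1667) + (1.5)·(-3.8333)) / 5 = -21.5/5 = -4.3
  S[Y,Y] = ((3.1667)·(3.1667) + (0.1667)·(0.1667) + (2.1667)·(2.1667) + (-3.8333)·(-3.8333) + (2.1667)·(2.1667) + (-3.8333)·(-3.8333)) / 5 = 48.8333/5 = 9.7667
  S = [[6.7, -4.3],
 [-4.3, 9.7667]].

Step 3 — invert S. det(S) = 6.7·9.7667 - (-4.3)² = 46.9467.
  S^{-1} = (1/det) · [[d, -b], [-b, a]] = [[0.208, 0.0916],
 [0.0916, 0.1427]].

Step 4 — quadratic form (x̄ - mu_0)^T · S^{-1} · (x̄ - mu_0):
  S^{-1} · (x̄ - mu_0) = (1.0125, 0.5311),
  (x̄ - mu_0)^T · [...] = (4.5)·(1.0125) + (0.8333)·(0.5311) = 4.9988.

Step 5 — scale by n: T² = 6 · 4.9988 = 29.9929.

T² ≈ 29.9929


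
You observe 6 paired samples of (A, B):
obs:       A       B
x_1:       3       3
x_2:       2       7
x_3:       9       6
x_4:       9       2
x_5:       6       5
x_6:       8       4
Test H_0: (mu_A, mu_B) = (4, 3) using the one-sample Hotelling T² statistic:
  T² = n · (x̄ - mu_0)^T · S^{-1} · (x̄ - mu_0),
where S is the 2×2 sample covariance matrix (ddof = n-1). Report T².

Step 1 — sample mean vector:
  mean(A) = (3 + 2 + 9 + 9 + 6 + 8) / 6 = 37/6 = 6.1667
  mean(B) = (3 + 7 + 6 + 2 + 5 + 4) / 6 = 27/6 = 4.5
  x̄ = (6.1667, 4.5),  deviation x̄ - mu_0 = (6.1667, 4.5) - (4, 3) = (2.1667, 1.5).

Step 2 — sample covariance matrix, S[i,j] = (1/(n-1)) · Σ_k (x_{k,i} - mean_i) · (x_{k,j} - mean_j), divisor n-1 = 5:
  S[A,A] = ((-3.1667)·(-3.1667) + (-4.1667)·(-4.1667) + (2.8333)·(2.8333) + (2.8333)·(2.8333) + (-0.1667)·(-0.1667) + (1.8333)·(1.8333)) / 5 = 46.8333/5 = 9.3667
  S[A,B] = ((-3.1667)·(-1.5) + (-4.1667)·(2.5) + (2.8333)·(1.5) + (2.8333)·(-2.5) + (-0.1667)·(0.5) + (1.8333)·(-0.5)) / 5 = -9.5/5 = -1.9
  S[B,B] = ((-1.5)·(-1.5) + (2.5)·(2.5) + (1.5)·(1.5) + (-2.5)·(-2.5) + (0.5)·(0.5) + (-0.5)·(-0.5)) / 5 = 17.5/5 = 3.5
  S = [[9.3667, -1.9],
 [-1.9, 3.5]].

Step 3 — invert S. det(S) = 9.3667·3.5 - (-1.9)² = 29.1733.
  S^{-1} = (1/det) · [[d, -b], [-b, a]] = [[0.12, 0.0651],
 [0.0651, 0.3211]].

Step 4 — quadratic form (x̄ - mu_0)^T · S^{-1} · (x̄ - mu_0):
  S^{-1} · (x̄ - mu_0) = (0.3576, 0.6227),
  (x̄ - mu_0)^T · [...] = (2.1667)·(0.3576) + (1.5)·(0.6227) = 1.7089.

Step 5 — scale by n: T² = 6 · 1.7089 = 10.2537.

T² ≈ 10.2537


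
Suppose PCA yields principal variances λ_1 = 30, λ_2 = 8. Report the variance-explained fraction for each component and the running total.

Step 1 — total variance = trace(Sigma) = Σ λ_i = 30 + 8 = 38.

Step 2 — fraction explained by component i = λ_i / Σ λ:
  PC1: 30/38 = 0.7895
  PC2: 8/38 = 0.2105

Step 3 — cumulative fraction after k components = (λ_1 + ... + λ_k) / Σ λ:
  k = 1: 30/38 = 0.7895
  k = 2: (30 + 8)/38 = 38/38 = 1

Summary (fraction, with percent):

explained: PC1 0.7895 (78.95%), PC2 0.2105 (21.05%);  cumulative: 0.7895, 1


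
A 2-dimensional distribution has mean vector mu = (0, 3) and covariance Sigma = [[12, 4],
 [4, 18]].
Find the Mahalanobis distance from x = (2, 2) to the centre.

Step 1 — centre the observation: (x - mu) = (2, -1).

Step 2 — invert Sigma. det(Sigma) = 12·18 - (4)² = 200.
  Sigma^{-1} = (1/det) · [[d, -b], [-b, a]] = [[0.09, -0.02],
 [-0.02, 0.06]].

Step 3 — form the quadratic (x - mu)^T · Sigma^{-1} · (x - mu):
  Sigma^{-1} · (x - mu) = (0.2, -0.1).
  (x - mu)^T · [Sigma^{-1} · (x - mu)] = (2)·(0.2) + (-1)·(-0.1) = 0.5.

Step 4 — take square root: d = √(0.5) ≈ 0.7071.

d(x, mu) = √(0.5) ≈ 0.7071


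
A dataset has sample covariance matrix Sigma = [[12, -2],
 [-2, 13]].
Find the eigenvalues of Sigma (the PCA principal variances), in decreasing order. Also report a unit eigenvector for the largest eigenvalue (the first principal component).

Step 1 — characteristic polynomial of 2×2 Sigma:
  det(Sigma - λI) = λ² - trace · λ + det = 0.
  trace = 12 + 13 = 25, det = 12·13 - (-2)² = 152.
Step 2 — discriminant:
  Δ = trace² - 4·det = 625 - 608 = 17.
Step 3 — eigenvalues:
  λ = (trace ± √Δ)/2 = (25 ± 4.1231)/2,
  λ_1 = 14.5616,  λ_2 = 10.4384.

Step 4 — unit eigenvector for λ_1: solve (Sigma - λ_1 I)v = 0. First row:
  (12 - 14.5616)·v_x + (-2)·v_y = 0, i.e. (-2.5616)·v_x + (-2)·v_y = 0,
  so v ∝ (b, λ_1 - a) = (-2, 2.5616); multiply by -1 so the first entry is positive: u = (2, -2.5616).
  ||u|| = √((2)² + (-2.5616)²) = √(10.5616) ≈ 3.2499,
  v_1 = u/||u|| ≈ (0.6154, -0.7882) (||v_1|| = 1).

λ_1 = 14.5616,  λ_2 = 10.4384;  v_1 ≈ (0.6154, -0.7882)


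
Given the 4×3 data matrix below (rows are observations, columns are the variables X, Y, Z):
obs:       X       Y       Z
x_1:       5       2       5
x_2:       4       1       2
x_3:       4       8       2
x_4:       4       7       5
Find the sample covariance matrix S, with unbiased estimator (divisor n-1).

Step 1 — column means:
  mean(X) = (5 + 4 + 4 + 4) / 4 = 17/4 = 4.25
  mean(Y) = (2 + 1 + 8 + 7) / 4 = 18/4 = 4.5
  mean(Z) = (5 + 2 + 2 + 5) / 4 = 14/4 = 3.5

Step 2 — sample covariance S[i,j] = (1/(n-1)) · Σ_k (x_{k,i} - mean_i) · (x_{k,j} - mean_j), with n-1 = 3.
  S[X,X] = ((0.75)·(0.75) + (-0.25)·(-0.25) + (-0.25)·(-0.25) + (-0.25)·(-0.25)) / 3 = 0.75/3 = 0.25
  S[X,Y] = ((0.75)·(-2.5) + (-0.25)·(-3.5) + (-0.25)·(3.5) + (-0.25)·(2.5)) / 3 = -2.5/3 = -0.8333
  S[X,Z] = ((0.75)·(1.5) + (-0.25)·(-1.5) + (-0.25)·(-1.5) + (-0.25)·(1.5)) / 3 = 1.5/3 = 0.5
  S[Y,Y] = ((-2.5)·(-2.5) + (-3.5)·(-3.5) + (3.5)·(3.5) + (2.5)·(2.5)) / 3 = 37/3 = 12.3333
  S[Y,Z] = ((-2.5)·(1.5) + (-3.5)·(-1.5) + (3.5)·(-1.5) + (2.5)·(1.5)) / 3 = 0/3 = 0
  S[Z,Z] = ((1.5)·(1.5) + (-1.5)·(-1.5) + (-1.5)·(-1.5) + (1.5)·(1.5)) / 3 = 9/3 = 3

S is symmetric (S[j,i] = S[i,j]). Assembling:

S = [[0.25, -0.8333, 0.5],
 [-0.8333, 12.3333, 0],
 [0.5, 0, 3]]


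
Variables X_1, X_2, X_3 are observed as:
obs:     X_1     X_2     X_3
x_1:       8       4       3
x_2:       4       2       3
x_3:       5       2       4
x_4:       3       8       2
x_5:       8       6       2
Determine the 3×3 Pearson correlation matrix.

Step 1 — column means:
  mean(X_1) = (8 + 4 + 5 + 3 + 8) / 5 = 28/5 = 5.6
  mean(X_2) = (4 + 2 + 2 + 8 + 6) / 5 = 22/5 = 4.4
  mean(X_3) = (3 + 3 + 4 + 2 + 2) / 5 = 14/5 = 2.8

Step 2 — sample variances and covariances s[i,j] = (1/(n-1)) · Σ_k (x_{k,i} - mean_i) · (x_{k,j} - mean_j), with n-1 = 4:
  s[X_1,X_1] = ((2.4)·(2.4) + (-1.6)·(-1.6) + (-0.6)·(-0.6) + (-2.6)·(-2.6) + (2.4)·(2.4)) / 4 = 21.2/4 = 5.3
  s[X_1,X_2] = ((2.4)·(-0.4) + (-1.6)·(-2.4) + (-0.6)·(-2.4) + (-2.6)·(3.6) + (2.4)·(1.6)) / 4 = -1.2/4 = -0.3
  s[X_1,X_3] = ((2.4)·(0.2) + (-1.6)·(0.2) + (-0.6)·(1.2) + (-2.6)·(-0.8) + (2.4)·(-0.8)) / 4 = -0.4/4 = -0.1
  s[X_2,X_2] = ((-0.4)·(-0.4) + (-2.4)·(-2.4) + (-2.4)·(-2.4) + (3.6)·(3.6) + (1.6)·(1.6)) / 4 = 27.2/4 = 6.8
  s[X_2,X_3] = ((-0.4)·(0.2) + (-2.4)·(0.2) + (-2.4)·(1.2) + (3.6)·(-0.8) + (1.6)·(-0.8)) / 4 = -7.6/4 = -1.9
  s[X_3,X_3] = ((0.2)·(0.2) + (0.2)·(0.2) + (1.2)·(1.2) + (-0.8)·(-0.8) + (-0.8)·(-0.8)) / 4 = 2.8/4 = 0.7
  Sample standard deviations s_i = √(s[i,i]):
  s(X_1) = √(5.3) = 2.3022
  s(X_2) = √(6.8) = 2.6077
  s(X_3) = √(0.7) = 0.8367

Step 3 — r_{ij} = s_{ij} / (s_i · s_j):
  r[X_1,X_1] = 1 (diagonal).
  r[X_1,X_2] = -0.3 / (2.3022 · 2.6077) = -0.3 / 6.0033 = -0.05
  r[X_1,X_3] = -0.1 / (2.3022 · 0.8367) = -0.1 / 1.9261 = -0.0519
  r[X_2,X_2] = 1 (diagonal).
  r[X_2,X_3] = -1.9 / (2.6077 · 0.8367) = -1.9 / 2.1817 = -0.8709
  r[X_3,X_3] = 1 (diagonal).

R is symmetric with unit diagonal. Assembling:

R = [[1, -0.05, -0.0519],
 [-0.05, 1, -0.8709],
 [-0.0519, -0.8709, 1]]


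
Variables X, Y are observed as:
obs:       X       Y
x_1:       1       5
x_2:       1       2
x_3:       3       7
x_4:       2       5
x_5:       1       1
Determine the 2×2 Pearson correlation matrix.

Step 1 — column means:
  mean(X) = (1 + 1 + 3 + 2 + 1) / 5 = 8/5 = 1.6
  mean(Y) = (5 + 2 + 7 + 5 + 1) / 5 = 20/5 = 4

Step 2 — sample variances and covariances s[i,j] = (1/(n-1)) · Σ_k (x_{k,i} - mean_i) · (x_{k,j} - mean_j), with n-1 = 4:
  s[X,X] = ((-0.6)·(-0.6) + (-0.6)·(-0.6) + (1.4)·(1.4) + (0.4)·(0.4) + (-0.6)·(-0.6)) / 4 = 3.2/4 = 0.8
  s[X,Y] = ((-0.6)·(1) + (-0.6)·(-2) + (1.4)·(3) + (0.4)·(1) + (-0.6)·(-3)) / 4 = 7/4 = 1.75
  s[Y,Y] = ((1)·(1) + (-2)·(-2) + (3)·(3) + (1)·(1) + (-3)·(-3)) / 4 = 24/4 = 6
  Sample standard deviations s_i = √(s[i,i]):
  s(X) = √(0.8) = 0.8944
  s(Y) = √(6) = 2.4495

Step 3 — r_{ij} = s_{ij} / (s_i · s_j):
  r[X,X] = 1 (diagonal).
  r[X,Y] = 1.75 / (0.8944 · 2.4495) = 1.75 / 2.1909 = 0.7988
  r[Y,Y] = 1 (diagonal).

R is symmetric with unit diagonal. Assembling:

R = [[1, 0.7988],
 [0.7988, 1]]


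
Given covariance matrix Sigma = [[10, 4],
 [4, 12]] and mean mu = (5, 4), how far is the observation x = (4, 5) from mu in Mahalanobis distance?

Step 1 — centre the observation: (x - mu) = (-1, 1).

Step 2 — invert Sigma. det(Sigma) = 10·12 - (4)² = 104.
  Sigma^{-1} = (1/det) · [[d, -b], [-b, a]] = [[0.1154, -0.0385],
 [-0.0385, 0.0962]].

Step 3 — form the quadratic (x - mu)^T · Sigma^{-1} · (x - mu):
  Sigma^{-1} · (x - mu) = (-0.1538, 0.1346).
  (x - mu)^T · [Sigma^{-1} · (x - mu)] = (-1)·(-0.1538) + (1)·(0.1346) = 0.2885.

Step 4 — take square root: d = √(0.2885) ≈ 0.5371.

d(x, mu) = √(0.2885) ≈ 0.5371


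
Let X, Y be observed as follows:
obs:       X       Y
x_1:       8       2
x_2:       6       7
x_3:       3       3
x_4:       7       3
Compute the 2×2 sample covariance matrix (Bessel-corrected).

Step 1 — column means:
  mean(X) = (8 + 6 + 3 + 7) / 4 = 24/4 = 6
  mean(Y) = (2 + 7 + 3 + 3) / 4 = 15/4 = 3.75

Step 2 — sample covariance S[i,j] = (1/(n-1)) · Σ_k (x_{k,i} - mean_i) · (x_{k,j} - mean_j), with n-1 = 3.
  S[X,X] = ((2)·(2) + (0)·(0) + (-3)·(-3) + (1)·(1)) / 3 = 14/3 = 4.6667
  S[X,Y] = ((2)·(-1.75) + (0)·(3.25) + (-3)·(-0.75) + (1)·(-0.75)) / 3 = -2/3 = -0.6667
  S[Y,Y] = ((-1.75)·(-1.75) + (3.25)·(3.25) + (-0.75)·(-0.75) + (-0.75)·(-0.75)) / 3 = 14.75/3 = 4.9167

S is symmetric (S[j,i] = S[i,j]). Assembling:

S = [[4.6667, -0.6667],
 [-0.6667, 4.9167]]


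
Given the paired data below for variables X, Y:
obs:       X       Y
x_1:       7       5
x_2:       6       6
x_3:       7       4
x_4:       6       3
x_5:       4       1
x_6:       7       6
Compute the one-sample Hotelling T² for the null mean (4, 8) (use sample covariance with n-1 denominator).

Step 1 — sample mean vector:
  mean(X) = (7 + 6 + 7 + 6 + 4 + 7) / 6 = 37/6 = 6.1667
  mean(Y) = (5 + 6 + 4 + 3 + 1 + 6) / 6 = 25/6 = 4.1667
  x̄ = (6.1667, 4.1667),  deviation x̄ - mu_0 = (6.1667, 4.1667) - (4, 8) = (2.1667, -3.8333).

Step 2 — sample covariance matrix, S[i,j] = (1/(n-1)) · Σ_k (x_{k,i} - mean_i) · (x_{k,j} - mean_j), divisor n-1 = 5:
  S[X,X] = ((0.8333)·(0.8333) + (-0.1667)·(-0.1667) + (0.8333)·(0.8333) + (-0.1667)·(-0.1667) + (-2.1667)·(-2.1667) + (0.8333)·(0.8333)) / 5 = 6.8333/5 = 1.3667
  S[X,Y] = ((0.8333)·(0.8333) + (-0.1667)·(1.8333) + (0.8333)·(-0.1667) + (-0.1667)·(-1.1667) + (-2.1667)·(-3.1667) + (0.8333)·(1.8333)) / 5 = 8.8333/5 = 1.7667
  S[Y,Y] = ((0.8333)·(0.8333) + (1.8333)·(1.8333) + (-0.1667)·(-0.1667) + (-1.1667)·(-1.1667) + (-3.1667)·(-3.1667) + (1.8333)·(1.8333)) / 5 = 18.8333/5 = 3.7667
  S = [[1.3667, 1.7667],
 [1.7667, 3.7667]].

Step 3 — invert S. det(S) = 1.3667·3.7667 - (1.7667)² = 2.0267.
  S^{-1} = (1/det) · [[d, -b], [-b, a]] = [[1.8586, -0.8717],
 [-0.8717, 0.6743]].

Step 4 — quadratic form (x̄ - mu_0)^T · S^{-1} · (x̄ - mu_0):
  S^{-1} · (x̄ - mu_0) = (7.3684, -4.4737),
  (x̄ - mu_0)^T · [...] = (2.1667)·(7.3684) + (-3.8333)·(-4.4737) = 33.114.

Step 5 — scale by n: T² = 6 · 33.114 = 198.6842.

T² ≈ 198.6842


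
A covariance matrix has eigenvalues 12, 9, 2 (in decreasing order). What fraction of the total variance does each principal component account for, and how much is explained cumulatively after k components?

Step 1 — total variance = trace(Sigma) = Σ λ_i = 12 + 9 + 2 = 23.

Step 2 — fraction explained by component i = λ_i / Σ λ:
  PC1: 12/23 = 0.5217
  PC2: 9/23 = 0.3913
  PC3: 2/23 = 0.087

Step 3 — cumulative fraction after k components = (λ_1 + ... + λ_k) / Σ λ:
  k = 1: 12/23 = 0.5217
  k = 2: (12 + 9)/23 = 21/23 = 0.913
  k = 3: (12 + 9 + 2)/23 = 23/23 = 1

Summary (fraction, with percent):

explained: PC1 0.5217 (52.17%), PC2 0.3913 (39.13%), PC3 0.087 (8.7%);  cumulative: 0.5217, 0.913, 1


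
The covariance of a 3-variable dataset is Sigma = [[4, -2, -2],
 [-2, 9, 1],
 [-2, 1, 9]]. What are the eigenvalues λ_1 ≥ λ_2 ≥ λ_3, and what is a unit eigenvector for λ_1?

Step 1 — characteristic polynomial p(λ) = det(λI - Sigma) = λ³ - tr·λ² + c_1·λ - det, where tr = trace, c_1 = sum of the principal 2×2 minors, det = det(Sigma):
  tr = 4 + 9 + 9 = 22,
  c_1 = (4·9 - (-2)²) + (4·9 - (-2)²) + (9·9 - (1)²) = 32 + 32 + 80 = 144,
  det = 4·(9·9 - (1)²) - (-2)·((-2)·9 - (1)·(-2)) + (-2)·((-2)·(1) - 9·(-2)) = 4·(80) - (-2)·(-16) + (-2)·(16) = 256.
  So p(λ) = λ³ - 22λ² + 144λ - 256.
Step 2 — look for an integer root (rational root theorem: any rational root is an integer divisor of 256). Testing λ = 8:
  p(8) = 512 - 1408 + 1152 - 256 = 0  ✓
  Dividing out (λ - 8): p(λ) = (λ - 8)(λ² - 14λ + 32).
Step 3 — remaining eigenvalues from the quadratic λ² - 14λ + 32 = 0:
  Δ = 14² - 4·32 = 196 - 128 = 68,  λ = (14 ± √68)/2 = (14 ± 8.2462)/2 ≈ 11.1231 or 2.8769.
  Sorted: λ_1 = 11.1231,  λ_2 = 8,  λ_3 = 2.8769  (check: sum = 22 = tr ✓).

Step 4 — unit eigenvector for λ_1 ≈ 11.1231: v spans the null space of (Sigma - λ_1 I), whose rows are
  r_1 = (-7.1231, -2, -2),  r_2 = (-2, -2.1231, 1),  r_3 = (-2, 1, -2.1231).
  v is orthogonal to every row, so take v ∝ r_1 × r_2 = ((-2)·(1) - (-2)·(-2.1231), (-2)·(-2) - (-7.1231)·(1), (-7.1231)·(-2.1231) - (-2)·(-2)) ≈ (-6.2462, 11.1231, 11.1231).
  Rescale (multiply by -1 so the first nonzero entry is positive): u = (6.2462, -11.1231, -11.1231).
  ||u|| = √((6.2462)² + (-11.1231)² + (-11.1231)²) = √(286.4621) ≈ 16.9252,  v_1 = u/||u|| ≈ (0.369, -0.6572, -0.6572) (||v_1|| = 1).

λ_1 = 11.1231,  λ_2 = 8,  λ_3 = 2.8769;  v_1 ≈ (0.369, -0.6572, -0.6572)


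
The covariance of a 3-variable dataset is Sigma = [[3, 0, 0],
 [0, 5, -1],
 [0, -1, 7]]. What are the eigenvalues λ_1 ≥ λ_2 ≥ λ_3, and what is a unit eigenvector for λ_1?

Step 1 — characteristic polynomial p(λ) = det(λI - Sigma) = λ³ - tr·λ² + c_1·λ - det, where tr = trace, c_1 = sum of the principal 2×2 minors, det = det(Sigma):
  tr = 3 + 5 + 7 = 15,
  c_1 = (3·5 - (0)²) + (3·7 - (0)²) + (5·7 - (-1)²) = 15 + 21 + 34 = 70,
  det = 3·(5·7 - (-1)²) - (0)·((0)·7 - (-1)·(0)) + (0)·((0)·(-1) - 5·(0)) = 3·(34) - (0)·(0) + (0)·(0) = 102.
  So p(λ) = λ³ - 15λ² + 70λ - 102.
Step 2 — look for an integer root (rational root theorem: any rational root is an integer divisor of 102). Testing λ = 3:
  p(3) = 27 - 135 + 210 - 102 = 0  ✓
  Dividing out (λ - 3): p(λ) = (λ - 3)(λ² - 12λ + 34).
Step 3 — remaining eigenvalues from the quadratic λ² - 12λ + 34 = 0:
  Δ = 12² - 4·34 = 144 - 136 = 8,  λ = (12 ± √8)/2 = (12 ± 2.8284)/2 ≈ 7.4142 or 4.5858.
  Sorted: λ_1 = 7.4142,  λ_2 = 4.5858,  λ_3 = 3  (check: sum = 15 = tr ✓).

Step 4 — unit eigenvector for λ_1 ≈ 7.4142: v spans the null space of (Sigma - λ_1 I), whose rows are
  r_1 = (-4.4142, 0, 0),  r_2 = (0, -2.4142, -1),  r_3 = (0, -1, -0.4142).
  v is orthogonal to every row, so take v ∝ r_1 × r_2 = ((0)·(-1) - (0)·(-2.4142), (0)·(0) - (-4.4142)·(-1), (-4.4142)·(-2.4142) - (0)·(0)) ≈ (0, -4.4142, 10.6569).
  Rescale (multiply by -1 so the first nonzero entry is positive): u = (0, 4.4142, -10.6569).
  ||u|| = √((0)² + (4.4142)² + (-10.6569)²) = √(133.0538) ≈ 11.5349,  v_1 = u/||u|| ≈ (0, 0.3827, -0.9239) (||v_1|| = 1).

λ_1 = 7.4142,  λ_2 = 4.5858,  λ_3 = 3;  v_1 ≈ (0, 0.3827, -0.9239)


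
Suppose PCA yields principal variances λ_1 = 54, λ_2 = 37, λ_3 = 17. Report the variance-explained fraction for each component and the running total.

Step 1 — total variance = trace(Sigma) = Σ λ_i = 54 + 37 + 17 = 108.

Step 2 — fraction explained by component i = λ_i / Σ λ:
  PC1: 54/108 = 0.5
  PC2: 37/108 = 0.3426
  PC3: 17/108 = 0.1574

Step 3 — cumulative fraction after k components = (λ_1 + ... + λ_k) / Σ λ:
  k = 1: 54/108 = 0.5
  k = 2: (54 + 37)/108 = 91/108 = 0.8426
  k = 3: (54 + 37 + 17)/108 = 108/108 = 1

Summary (fraction, with percent):

explained: PC1 0.5 (50%), PC2 0.3426 (34.26%), PC3 0.1574 (15.74%);  cumulative: 0.5, 0.8426, 1


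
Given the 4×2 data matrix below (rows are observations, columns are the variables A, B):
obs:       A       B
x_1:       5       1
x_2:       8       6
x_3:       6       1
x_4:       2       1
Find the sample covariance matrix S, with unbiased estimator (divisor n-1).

Step 1 — column means:
  mean(A) = (5 + 8 + 6 + 2) / 4 = 21/4 = 5.25
  mean(B) = (1 + 6 + 1 + 1) / 4 = 9/4 = 2.25

Step 2 — sample covariance S[i,j] = (1/(n-1)) · Σ_k (x_{k,i} - mean_i) · (x_{k,j} - mean_j), with n-1 = 3.
  S[A,A] = ((-0.25)·(-0.25) + (2.75)·(2.75) + (0.75)·(0.75) + (-3.25)·(-3.25)) / 3 = 18.75/3 = 6.25
  S[A,B] = ((-0.25)·(-1.25) + (2.75)·(3.75) + (0.75)·(-1.25) + (-3.25)·(-1.25)) / 3 = 13.75/3 = 4.5833
  S[B,B] = ((-1.25)·(-1.25) + (3.75)·(3.75) + (-1.25)·(-1.25) + (-1.25)·(-1.25)) / 3 = 18.75/3 = 6.25

S is symmetric (S[j,i] = S[i,j]). Assembling:

S = [[6.25, 4.5833],
 [4.5833, 6.25]]


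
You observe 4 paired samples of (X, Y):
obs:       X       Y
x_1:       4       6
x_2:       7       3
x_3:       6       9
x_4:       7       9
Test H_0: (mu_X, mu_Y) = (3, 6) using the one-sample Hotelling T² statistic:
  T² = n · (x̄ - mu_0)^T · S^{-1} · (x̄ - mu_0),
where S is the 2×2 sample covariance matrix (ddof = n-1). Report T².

Step 1 — sample mean vector:
  mean(X) = (4 + 7 + 6 + 7) / 4 = 24/4 = 6
  mean(Y) = (6 + 3 + 9 + 9) / 4 = 27/4 = 6.75
  x̄ = (6, 6.75),  deviation x̄ - mu_0 = (6, 6.75) - (3, 6) = (3, 0.75).

Step 2 — sample covariance matrix, S[i,j] = (1/(n-1)) · Σ_k (x_{k,i} - mean_i) · (x_{k,j} - mean_j), divisor n-1 = 3:
  S[X,X] = ((-2)·(-2) + (1)·(1) + (0)·(0) + (1)·(1)) / 3 = 6/3 = 2
  S[X,Y] = ((-2)·(-0.75) + (1)·(-3.75) + (0)·(2.25) + (1)·(2.25)) / 3 = 0/3 = 0
  S[Y,Y] = ((-0.75)·(-0.75) + (-3.75)·(-3.75) + (2.25)·(2.25) + (2.25)·(2.25)) / 3 = 24.75/3 = 8.25
  S = [[2, 0],
 [0, 8.25]].

Step 3 — invert S. det(S) = 2·8.25 - (0)² = 16.5.
  S^{-1} = (1/det) · [[d, -b], [-b, a]] = [[0.5, 0],
 [0, 0.1212]].

Step 4 — quadratic form (x̄ - mu_0)^T · S^{-1} · (x̄ - mu_0):
  S^{-1} · (x̄ - mu_0) = (1.5, 0.0909),
  (x̄ - mu_0)^T · [...] = (3)·(1.5) + (0.75)·(0.0909) = 4.5682.

Step 5 — scale by n: T² = 4 · 4.5682 = 18.2727.

T² ≈ 18.2727


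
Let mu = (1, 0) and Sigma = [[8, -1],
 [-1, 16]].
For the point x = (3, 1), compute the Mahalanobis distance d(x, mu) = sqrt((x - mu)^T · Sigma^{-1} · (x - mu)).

Step 1 — centre the observation: (x - mu) = (2, 1).

Step 2 — invert Sigma. det(Sigma) = 8·16 - (-1)² = 127.
  Sigma^{-1} = (1/det) · [[d, -b], [-b, a]] = [[0.126, 0.0079],
 [0.0079, 0.063]].

Step 3 — form the quadratic (x - mu)^T · Sigma^{-1} · (x - mu):
  Sigma^{-1} · (x - mu) = (0.2598, 0.0787).
  (x - mu)^T · [Sigma^{-1} · (x - mu)] = (2)·(0.2598) + (1)·(0.0787) = 0.5984.

Step 4 — take square root: d = √(0.5984) ≈ 0.7736.

d(x, mu) = √(0.5984) ≈ 0.7736


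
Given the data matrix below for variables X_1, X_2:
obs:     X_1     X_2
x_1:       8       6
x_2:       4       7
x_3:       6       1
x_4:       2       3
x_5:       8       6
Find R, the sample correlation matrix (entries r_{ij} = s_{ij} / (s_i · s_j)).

Step 1 — column means:
  mean(X_1) = (8 + 4 + 6 + 2 + 8) / 5 = 28/5 = 5.6
  mean(X_2) = (6 + 7 + 1 + 3 + 6) / 5 = 23/5 = 4.6

Step 2 — sample variances and covariances s[i,j] = (1/(n-1)) · Σ_k (x_{k,i} - mean_i) · (x_{k,j} - mean_j), with n-1 = 4:
  s[X_1,X_1] = ((2.4)·(2.4) + (-1.6)·(-1.6) + (0.4)·(0.4) + (-3.6)·(-3.6) + (2.4)·(2.4)) / 4 = 27.2/4 = 6.8
  s[X_1,X_2] = ((2.4)·(1.4) + (-1.6)·(2.4) + (0.4)·(-3.6) + (-3.6)·(-1.6) + (2.4)·(1.4)) / 4 = 7.2/4 = 1.8
  s[X_2,X_2] = ((1.4)·(1.4) + (2.4)·(2.4) + (-3.6)·(-3.6) + (-1.6)·(-1.6) + (1.4)·(1.4)) / 4 = 25.2/4 = 6.3
  Sample standard deviations s_i = √(s[i,i]):
  s(X_1) = √(6.8) = 2.6077
  s(X_2) = √(6.3) = 2.51

Step 3 — r_{ij} = s_{ij} / (s_i · s_j):
  r[X_1,X_1] = 1 (diagonal).
  r[X_1,X_2] = 1.8 / (2.6077 · 2.51) = 1.8 / 6.5452 = 0.275
  r[X_2,X_2] = 1 (diagonal).

R is symmetric with unit diagonal. Assembling:

R = [[1, 0.275],
 [0.275, 1]]


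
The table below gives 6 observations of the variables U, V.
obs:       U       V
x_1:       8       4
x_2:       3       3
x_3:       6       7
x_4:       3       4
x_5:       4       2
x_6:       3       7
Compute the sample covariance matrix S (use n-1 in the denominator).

Step 1 — column means:
  mean(U) = (8 + 3 + 6 + 3 + 4 + 3) / 6 = 27/6 = 4.5
  mean(V) = (4 + 3 + 7 + 4 + 2 + 7) / 6 = 27/6 = 4.5

Step 2 — sample covariance S[i,j] = (1/(n-1)) · Σ_k (x_{k,i} - mean_i) · (x_{k,j} - mean_j), with n-1 = 5.
  S[U,U] = ((3.5)·(3.5) + (-1.5)·(-1.5) + (1.5)·(1.5) + (-1.5)·(-1.5) + (-0.5)·(-0.5) + (-1.5)·(-1.5)) / 5 = 21.5/5 = 4.3
  S[U,V] = ((3.5)·(-0.5) + (-1.5)·(-1.5) + (1.5)·(2.5) + (-1.5)·(-0.5) + (-0.5)·(-2.5) + (-1.5)·(2.5)) / 5 = 2.5/5 = 0.5
  S[V,V] = ((-0.5)·(-0.5) + (-1.5)·(-1.5) + (2.5)·(2.5) + (-0.5)·(-0.5) + (-2.5)·(-2.5) + (2.5)·(2.5)) / 5 = 21.5/5 = 4.3

S is symmetric (S[j,i] = S[i,j]). Assembling:

S = [[4.3, 0.5],
 [0.5, 4.3]]


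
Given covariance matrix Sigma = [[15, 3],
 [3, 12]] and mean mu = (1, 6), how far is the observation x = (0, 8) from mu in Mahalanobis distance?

Step 1 — centre the observation: (x - mu) = (-1, 2).

Step 2 — invert Sigma. det(Sigma) = 15·12 - (3)² = 171.
  Sigma^{-1} = (1/det) · [[d, -b], [-b, a]] = [[0.0702, -0.0175],
 [-0.0175, 0.0877]].

Step 3 — form the quadratic (x - mu)^T · Sigma^{-1} · (x - mu):
  Sigma^{-1} · (x - mu) = (-0.1053, 0.193).
  (x - mu)^T · [Sigma^{-1} · (x - mu)] = (-1)·(-0.1053) + (2)·(0.193) = 0.4912.

Step 4 — take square root: d = √(0.4912) ≈ 0.7009.

d(x, mu) = √(0.4912) ≈ 0.7009


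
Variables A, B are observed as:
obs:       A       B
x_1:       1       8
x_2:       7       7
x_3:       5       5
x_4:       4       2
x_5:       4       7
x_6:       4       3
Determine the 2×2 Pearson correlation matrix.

Step 1 — column means:
  mean(A) = (1 + 7 + 5 + 4 + 4 + 4) / 6 = 25/6 = 4.1667
  mean(B) = (8 + 7 + 5 + 2 + 7 + 3) / 6 = 32/6 = 5.3333

Step 2 — sample variances and covariances s[i,j] = (1/(n-1)) · Σ_k (x_{k,i} - mean_i) · (x_{k,j} - mean_j), with n-1 = 5:
  s[A,A] = ((-3.1667)·(-3.1667) + (2.8333)·(2.8333) + (0.8333)·(0.8333) + (-0.1667)·(-0.1667) + (-0.1667)·(-0.1667) + (-0.1667)·(-0.1667)) / 5 = 18.8333/5 = 3.7667
  s[A,B] = ((-3.1667)·(2.6667) + (2.8333)·(1.6667) + (0.8333)·(-0.3333) + (-0.1667)·(-3.3333) + (-0.1667)·(1.6667) + (-0.1667)·(-2.3333)) / 5 = -3.3333/5 = -0.6667
  s[B,B] = ((2.6667)·(2.6667) + (1.6667)·(1.6667) + (-0.3333)·(-0.3333) + (-3.3333)·(-3.3333) + (1.6667)·(1.6667) + (-2.3333)·(-2.3333)) / 5 = 29.3333/5 = 5.8667
  Sample standard deviations s_i = √(s[i,i]):
  s(A) = √(3.7667) = 1.9408
  s(B) = √(5.8667) = 2.4221

Step 3 — r_{ij} = s_{ij} / (s_i · s_j):
  r[A,A] = 1 (diagonal).
  r[A,B] = -0.6667 / (1.9408 · 2.4221) = -0.6667 / 4.7008 = -0.1418
  r[B,B] = 1 (diagonal).

R is symmetric with unit diagonal. Assembling:

R = [[1, -0.1418],
 [-0.1418, 1]]


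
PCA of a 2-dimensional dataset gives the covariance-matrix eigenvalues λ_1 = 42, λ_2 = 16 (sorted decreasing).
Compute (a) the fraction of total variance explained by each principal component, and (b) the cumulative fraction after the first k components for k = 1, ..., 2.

Step 1 — total variance = trace(Sigma) = Σ λ_i = 42 + 16 = 58.

Step 2 — fraction explained by component i = λ_i / Σ λ:
  PC1: 42/58 = 0.7241
  PC2: 16/58 = 0.2759

Step 3 — cumulative fraction after k components = (λ_1 + ... + λ_k) / Σ λ:
  k = 1: 42/58 = 0.7241
  k = 2: (42 + 16)/58 = 58/58 = 1

Summary (fraction, with percent):

explained: PC1 0.7241 (72.41%), PC2 0.2759 (27.59%);  cumulative: 0.7241, 1


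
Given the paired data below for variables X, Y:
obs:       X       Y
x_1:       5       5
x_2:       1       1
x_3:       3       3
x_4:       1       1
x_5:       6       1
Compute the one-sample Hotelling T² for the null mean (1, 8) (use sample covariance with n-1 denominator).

Step 1 — sample mean vector:
  mean(X) = (5 + 1 + 3 + 1 + 6) / 5 = 16/5 = 3.2
  mean(Y) = (5 + 1 + 3 + 1 + 1) / 5 = 11/5 = 2.2
  x̄ = (3.2, 2.2),  deviation x̄ - mu_0 = (3.2, 2.2) - (1, 8) = (2.2, -5.8).

Step 2 — sample covariance matrix, S[i,j] = (1/(n-1)) · Σ_k (x_{k,i} - mean_i) · (x_{k,j} - mean_j), divisor n-1 = 4:
  S[X,X] = ((1.8)·(1.8) + (-2.2)·(-2.2) + (-0.2)·(-0.2) + (-2.2)·(-2.2) + (2.8)·(2.8)) / 4 = 20.8/4 = 5.2
  S[X,Y] = ((1.8)·(2.8) + (-2.2)·(-1.2) + (-0.2)·(0.8) + (-2.2)·(-1.2) + (2.8)·(-1.2)) / 4 = 6.8/4 = 1.7
  S[Y,Y] = ((2.8)·(2.8) + (-1.2)·(-1.2) + (0.8)·(0.8) + (-1.2)·(-1.2) + (-1.2)·(-1.2)) / 4 = 12.8/4 = 3.2
  S = [[5.2, 1.7],
 [1.7, 3.2]].

Step 3 — invert S. det(S) = 5.2·3.2 - (1.7)² = 13.75.
  S^{-1} = (1/det) · [[d, -b], [-b, a]] = [[0.2327, -0.1236],
 [-0.1236, 0.3782]].

Step 4 — quadratic form (x̄ - mu_0)^T · S^{-1} · (x̄ - mu_0):
  S^{-1} · (x̄ - mu_0) = (1.2291, -2.4655),
  (x̄ - mu_0)^T · [...] = (2.2)·(1.2291) + (-5.8)·(-2.4655) = 17.0036.

Step 5 — scale by n: T² = 5 · 17.0036 = 85.0182.

T² ≈ 85.0182


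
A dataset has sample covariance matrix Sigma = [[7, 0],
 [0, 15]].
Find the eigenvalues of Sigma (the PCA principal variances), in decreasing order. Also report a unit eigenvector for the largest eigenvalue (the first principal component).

Step 1 — characteristic polynomial of 2×2 Sigma:
  det(Sigma - λI) = λ² - trace · λ + det = 0.
  trace = 7 + 15 = 22, det = 7·15 - (0)² = 105.
Step 2 — discriminant:
  Δ = trace² - 4·det = 484 - 420 = 64.
Step 3 — eigenvalues:
  λ = (trace ± √Δ)/2 = (22 ± 8)/2,
  λ_1 = 15,  λ_2 = 7.

Step 4 — unit eigenvector for λ_1: Sigma is diagonal, so its eigenvectors are the coordinate axes. λ_1 = 15 is the diagonal entry on the second coordinate axis, hence
  v_1 = (0, 1) (||v_1|| = 1).

λ_1 = 15,  λ_2 = 7;  v_1 ≈ (0, 1)


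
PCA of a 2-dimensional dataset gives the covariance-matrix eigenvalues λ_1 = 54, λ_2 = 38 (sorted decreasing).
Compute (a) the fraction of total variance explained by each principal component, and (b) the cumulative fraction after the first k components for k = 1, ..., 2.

Step 1 — total variance = trace(Sigma) = Σ λ_i = 54 + 38 = 92.

Step 2 — fraction explained by component i = λ_i / Σ λ:
  PC1: 54/92 = 0.587
  PC2: 38/92 = 0.413

Step 3 — cumulative fraction after k components = (λ_1 + ... + λ_k) / Σ λ:
  k = 1: 54/92 = 0.587
  k = 2: (54 + 38)/92 = 92/92 = 1

Summary (fraction, with percent):

explained: PC1 0.587 (58.7%), PC2 0.413 (41.3%);  cumulative: 0.587, 1


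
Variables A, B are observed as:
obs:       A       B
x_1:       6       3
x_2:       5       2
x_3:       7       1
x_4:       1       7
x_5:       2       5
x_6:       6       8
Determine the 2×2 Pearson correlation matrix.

Step 1 — column means:
  mean(A) = (6 + 5 + 7 + 1 + 2 + 6) / 6 = 27/6 = 4.5
  mean(B) = (3 + 2 + 1 + 7 + 5 + 8) / 6 = 26/6 = 4.3333

Step 2 — sample variances and covariances s[i,j] = (1/(n-1)) · Σ_k (x_{k,i} - mean_i) · (x_{k,j} - mean_j), with n-1 = 5:
  s[A,A] = ((1.5)·(1.5) + (0.5)·(0.5) + (2.5)·(2.5) + (-3.5)·(-3.5) + (-2.5)·(-2.5) + (1.5)·(1.5)) / 5 = 29.5/5 = 5.9
  s[A,B] = ((1.5)·(-1.3333) + (0.5)·(-2.3333) + (2.5)·(-3.3333) + (-3.5)·(2.6667) + (-2.5)·(0.6667) + (1.5)·(3.6667)) / 5 = -17/5 = -3.4
  s[B,B] = ((-1.3333)·(-1.3333) + (-2.3333)·(-2.3333) + (-3.3333)·(-3.3333) + (2.6667)·(2.6667) + (0.6667)·(0.6667) + (3.6667)·(3.6667)) / 5 = 39.3333/5 = 7.8667
  Sample standard deviations s_i = √(s[i,i]):
  s(A) = √(5.9) = 2.429
  s(B) = √(7.8667) = 2.8048

Step 3 — r_{ij} = s_{ij} / (s_i · s_j):
  r[A,A] = 1 (diagonal).
  r[A,B] = -3.4 / (2.429 · 2.8048) = -3.4 / 6.8127 = -0.4991
  r[B,B] = 1 (diagonal).

R is symmetric with unit diagonal. Assembling:

R = [[1, -0.4991],
 [-0.4991, 1]]


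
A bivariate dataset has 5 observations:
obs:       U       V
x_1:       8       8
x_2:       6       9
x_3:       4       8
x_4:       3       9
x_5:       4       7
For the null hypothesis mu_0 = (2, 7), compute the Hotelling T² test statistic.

Step 1 — sample mean vector:
  mean(U) = (8 + 6 + 4 + 3 + 4) / 5 = 25/5 = 5
  mean(V) = (8 + 9 + 8 + 9 + 7) / 5 = 41/5 = 8.2
  x̄ = (5, 8.2),  deviation x̄ - mu_0 = (5, 8.2) - (2, 7) = (3, 1.2).

Step 2 — sample covariance matrix, S[i,j] = (1/(n-1)) · Σ_k (x_{k,i} - mean_i) · (x_{k,j} - mean_j), divisor n-1 = 4:
  S[U,U] = ((3)·(3) + (1)·(1) + (-1)·(-1) + (-2)·(-2) + (-1)·(-1)) / 4 = 16/4 = 4
  S[U,V] = ((3)·(-0.2) + (1)·(0.8) + (-1)·(-0.2) + (-2)·(0.8) + (-1)·(-1.2)) / 4 = 0/4 = 0
  S[V,V] = ((-0.2)·(-0.2) + (0.8)·(0.8) + (-0.2)·(-0.2) + (0.8)·(0.8) + (-1.2)·(-1.2)) / 4 = 2.8/4 = 0.7
  S = [[4, 0],
 [0, 0.7]].

Step 3 — invert S. det(S) = 4·0.7 - (0)² = 2.8.
  S^{-1} = (1/det) · [[d, -b], [-b, a]] = [[0.25, 0],
 [0, 1.4286]].

Step 4 — quadratic form (x̄ - mu_0)^T · S^{-1} · (x̄ - mu_0):
  S^{-1} · (x̄ - mu_0) = (0.75, 1.7143),
  (x̄ - mu_0)^T · [...] = (3)·(0.75) + (1.2)·(1.7143) = 4.3071.

Step 5 — scale by n: T² = 5 · 4.3071 = 21.5357.

T² ≈ 21.5357


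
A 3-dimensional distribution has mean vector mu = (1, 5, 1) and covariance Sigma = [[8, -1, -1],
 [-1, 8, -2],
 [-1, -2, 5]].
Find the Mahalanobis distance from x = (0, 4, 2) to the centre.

Step 1 — centre the observation: (x - mu) = (-1, -1, 1).

Step 2 — invert Sigma (cofactor / det for 3×3, or solve directly):
  Sigma^{-1} = [[0.1328, 0.0258, 0.0369],
 [0.0258, 0.1439, 0.0627],
 [0.0369, 0.0627, 0.2325]].

Step 3 — form the quadratic (x - mu)^T · Sigma^{-1} · (x - mu):
  Sigma^{-1} · (x - mu) = (-0.1218, -0.107, 0.1328).
  (x - mu)^T · [Sigma^{-1} · (x - mu)] = (-1)·(-0.1218) + (-1)·(-0.107) + (1)·(0.1328) = 0.3616.

Step 4 — take square root: d = √(0.3616) ≈ 0.6014.

d(x, mu) = √(0.3616) ≈ 0.6014


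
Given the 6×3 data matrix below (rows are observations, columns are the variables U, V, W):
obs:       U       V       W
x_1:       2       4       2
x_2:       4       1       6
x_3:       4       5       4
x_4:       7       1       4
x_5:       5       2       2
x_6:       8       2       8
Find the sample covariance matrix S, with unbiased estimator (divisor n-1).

Step 1 — column means:
  mean(U) = (2 + 4 + 4 + 7 + 5 + 8) / 6 = 30/6 = 5
  mean(V) = (4 + 1 + 5 + 1 + 2 + 2) / 6 = 15/6 = 2.5
  mean(W) = (2 + 6 + 4 + 4 + 2 + 8) / 6 = 26/6 = 4.3333

Step 2 — sample covariance S[i,j] = (1/(n-1)) · Σ_k (x_{k,i} - mean_i) · (x_{k,j} - mean_j), with n-1 = 5.
  S[U,U] = ((-3)·(-3) + (-1)·(-1) + (-1)·(-1) + (2)·(2) + (0)·(0) + (3)·(3)) / 5 = 24/5 = 4.8
  S[U,V] = ((-3)·(1.5) + (-1)·(-1.5) + (-1)·(2.5) + (2)·(-1.5) + (0)·(-0.5) + (3)·(-0.5)) / 5 = -10/5 = -2
  S[U,W] = ((-3)·(-2.3333) + (-1)·(1.6667) + (-1)·(-0.3333) + (2)·(-0.3333) + (0)·(-2.3333) + (3)·(3.6667)) / 5 = 16/5 = 3.2
  S[V,V] = ((1.5)·(1.5) + (-1.5)·(-1.5) + (2.5)·(2.5) + (-1.5)·(-1.5) + (-0.5)·(-0.5) + (-0.5)·(-0.5)) / 5 = 13.5/5 = 2.7
  S[V,W] = ((1.5)·(-2.3333) + (-1.5)·(1.6667) + (2.5)·(-0.3333) + (-1.5)·(-0.3333) + (-0.5)·(-2.3333) + (-0.5)·(3.6667)) / 5 = -7/5 = -1.4
  S[W,W] = ((-2.3333)·(-2.3333) + (1.6667)·(1.6667) + (-0.3333)·(-0.3333) + (-0.3333)·(-0.3333) + (-2.3333)·(-2.3333) + (3.6667)·(3.6667)) / 5 = 27.3333/5 = 5.4667

S is symmetric (S[j,i] = S[i,j]). Assembling:

S = [[4.8, -2, 3.2],
 [-2, 2.7, -1.4],
 [3.2, -1.4, 5.4667]]


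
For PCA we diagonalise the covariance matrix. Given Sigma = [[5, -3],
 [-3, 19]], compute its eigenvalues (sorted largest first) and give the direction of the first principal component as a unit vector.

Step 1 — characteristic polynomial of 2×2 Sigma:
  det(Sigma - λI) = λ² - trace · λ + det = 0.
  trace = 5 + 19 = 24, det = 5·19 - (-3)² = 86.
Step 2 — discriminant:
  Δ = trace² - 4·det = 576 - 344 = 232.
Step 3 — eigenvalues:
  λ = (trace ± √Δ)/2 = (24 ± 15.2315)/2,
  λ_1 = 19.6158,  λ_2 = 4.3842.

Step 4 — unit eigenvector for λ_1: solve (Sigma - λ_1 I)v = 0. First row:
  (5 - 19.6158)·v_x + (-3)·v_y = 0, i.e. (-14.6158)·v_x + (-3)·v_y = 0,
  so v ∝ (b, λ_1 - a) = (-3, 14.6158); multiply by -1 so the first entry is positive: u = (3, -14.6158).
  ||u|| = √((3)² + (-14.6158)²) = √(222.6208) ≈ 14.9205,
  v_1 = u/||u|| ≈ (0.2011, -0.9796) (||v_1|| = 1).

λ_1 = 19.6158,  λ_2 = 4.3842;  v_1 ≈ (0.2011, -0.9796)


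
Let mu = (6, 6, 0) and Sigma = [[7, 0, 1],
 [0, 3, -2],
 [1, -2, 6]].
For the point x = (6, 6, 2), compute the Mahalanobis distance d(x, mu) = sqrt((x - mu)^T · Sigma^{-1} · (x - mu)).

Step 1 — centre the observation: (x - mu) = (0, 0, 2).

Step 2 — invert Sigma (cofactor / det for 3×3, or solve directly):
  Sigma^{-1} = [[0.1474, -0.0211, -0.0316],
 [-0.0211, 0.4316, 0.1474],
 [-0.0316, 0.1474, 0.2211]].

Step 3 — form the quadratic (x - mu)^T · Sigma^{-1} · (x - mu):
  Sigma^{-1} · (x - mu) = (-0.0632, 0.2947, 0.4421).
  (x - mu)^T · [Sigma^{-1} · (x - mu)] = (0)·(-0.0632) + (0)·(0.2947) + (2)·(0.4421) = 0.8842.

Step 4 — take square root: d = √(0.8842) ≈ 0.9403.

d(x, mu) = √(0.8842) ≈ 0.9403


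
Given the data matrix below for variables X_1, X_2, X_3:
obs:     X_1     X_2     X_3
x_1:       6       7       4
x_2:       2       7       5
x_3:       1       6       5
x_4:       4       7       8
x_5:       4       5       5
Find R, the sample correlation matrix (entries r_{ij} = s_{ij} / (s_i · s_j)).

Step 1 — column means:
  mean(X_1) = (6 + 2 + 1 + 4 + 4) / 5 = 17/5 = 3.4
  mean(X_2) = (7 + 7 + 6 + 7 + 5) / 5 = 32/5 = 6.4
  mean(X_3) = (4 + 5 + 5 + 8 + 5) / 5 = 27/5 = 5.4

Step 2 — sample variances and covariances s[i,j] = (1/(n-1)) · Σ_k (x_{k,i} - mean_i) · (x_{k,j} - mean_j), with n-1 = 4:
  s[X_1,X_1] = ((2.6)·(2.6) + (-1.4)·(-1.4) + (-2.4)·(-2.4) + (0.6)·(0.6) + (0.6)·(0.6)) / 4 = 15.2/4 = 3.8
  s[X_1,X_2] = ((2.6)·(0.6) + (-1.4)·(0.6) + (-2.4)·(-0.4) + (0.6)·(0.6) + (0.6)·(-1.4)) / 4 = 1.2/4 = 0.3
  s[X_1,X_3] = ((2.6)·(-1.4) + (-1.4)·(-0.4) + (-2.4)·(-0.4) + (0.6)·(2.6) + (0.6)·(-0.4)) / 4 = -0.8/4 = -0.2
  s[X_2,X_2] = ((0.6)·(0.6) + (0.6)·(0.6) + (-0.4)·(-0.4) + (0.6)·(0.6) + (-1.4)·(-1.4)) / 4 = 3.2/4 = 0.8
  s[X_2,X_3] = ((0.6)·(-1.4) + (0.6)·(-0.4) + (-0.4)·(-0.4) + (0.6)·(2.6) + (-1.4)·(-0.4)) / 4 = 1.2/4 = 0.3
  s[X_3,X_3] = ((-1.4)·(-1.4) + (-0.4)·(-0.4) + (-0.4)·(-0.4) + (2.6)·(2.6) + (-0.4)·(-0.4)) / 4 = 9.2/4 = 2.3
  Sample standard deviations s_i = √(s[i,i]):
  s(X_1) = √(3.8) = 1.9494
  s(X_2) = √(0.8) = 0.8944
  s(X_3) = √(2.3) = 1.5166

Step 3 — r_{ij} = s_{ij} / (s_i · s_j):
  r[X_1,X_1] = 1 (diagonal).
  r[X_1,X_2] = 0.3 / (1.9494 · 0.8944) = 0.3 / 1.7436 = 0.1721
  r[X_1,X_3] = -0.2 / (1.9494 · 1.5166) = -0.2 / 2.9563 = -0.0677
  r[X_2,X_2] = 1 (diagonal).
  r[X_2,X_3] = 0.3 / (0.8944 · 1.5166) = 0.3 / 1.3565 = 0.2212
  r[X_3,X_3] = 1 (diagonal).

R is symmetric with unit diagonal. Assembling:

R = [[1, 0.1721, -0.0677],
 [0.1721, 1, 0.2212],
 [-0.0677, 0.2212, 1]]


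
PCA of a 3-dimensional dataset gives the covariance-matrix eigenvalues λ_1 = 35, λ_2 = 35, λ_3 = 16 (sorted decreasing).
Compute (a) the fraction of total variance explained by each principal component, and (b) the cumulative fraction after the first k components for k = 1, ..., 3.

Step 1 — total variance = trace(Sigma) = Σ λ_i = 35 + 35 + 16 = 86.

Step 2 — fraction explained by component i = λ_i / Σ λ:
  PC1: 35/86 = 0.407
  PC2: 35/86 = 0.407
  PC3: 16/86 = 0.186

Step 3 — cumulative fraction after k components = (λ_1 + ... + λ_k) / Σ λ:
  k = 1: 35/86 = 0.407
  k = 2: (35 + 35)/86 = 70/86 = 0.814
  k = 3: (35 + 35 + 16)/86 = 86/86 = 1

Summary (fraction, with percent):

explained: PC1 0.407 (40.7%), PC2 0.407 (40.7%), PC3 0.186 (18.6%);  cumulative: 0.407, 0.814, 1


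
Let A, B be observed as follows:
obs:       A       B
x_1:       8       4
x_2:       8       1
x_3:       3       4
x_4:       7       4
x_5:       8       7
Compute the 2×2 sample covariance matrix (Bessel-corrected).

Step 1 — column means:
  mean(A) = (8 + 8 + 3 + 7 + 8) / 5 = 34/5 = 6.8
  mean(B) = (4 + 1 + 4 + 4 + 7) / 5 = 20/5 = 4

Step 2 — sample covariance S[i,j] = (1/(n-1)) · Σ_k (x_{k,i} - mean_i) · (x_{k,j} - mean_j), with n-1 = 4.
  S[A,A] = ((1.2)·(1.2) + (1.2)·(1.2) + (-3.8)·(-3.8) + (0.2)·(0.2) + (1.2)·(1.2)) / 4 = 18.8/4 = 4.7
  S[A,B] = ((1.2)·(0) + (1.2)·(-3) + (-3.8)·(0) + (0.2)·(0) + (1.2)·(3)) / 4 = 0/4 = 0
  S[B,B] = ((0)·(0) + (-3)·(-3) + (0)·(0) + (0)·(0) + (3)·(3)) / 4 = 18/4 = 4.5

S is symmetric (S[j,i] = S[i,j]). Assembling:

S = [[4.7, 0],
 [0, 4.5]]


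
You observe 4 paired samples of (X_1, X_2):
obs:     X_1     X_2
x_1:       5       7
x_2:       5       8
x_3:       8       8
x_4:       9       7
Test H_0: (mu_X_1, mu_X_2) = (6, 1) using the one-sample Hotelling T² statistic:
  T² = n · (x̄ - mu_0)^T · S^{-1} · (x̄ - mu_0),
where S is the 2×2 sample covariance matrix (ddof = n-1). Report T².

Step 1 — sample mean vector:
  mean(X_1) = (5 + 5 + 8 + 9) / 4 = 27/4 = 6.75
  mean(X_2) = (7 + 8 + 8 + 7) / 4 = 30/4 = 7.5
  x̄ = (6.75, 7.5),  deviation x̄ - mu_0 = (6.75, 7.5) - (6, 1) = (0.75, 6.5).

Step 2 — sample covariance matrix, S[i,j] = (1/(n-1)) · Σ_k (x_{k,i} - mean_i) · (x_{k,j} - mean_j), divisor n-1 = 3:
  S[X_1,X_1] = ((-1.75)·(-1.75) + (-1.75)·(-1.75) + (1.25)·(1.25) + (2.25)·(2.25)) / 3 = 12.75/3 = 4.25
  S[X_1,X_2] = ((-1.75)·(-0.5) + (-1.75)·(0.5) + (1.25)·(0.5) + (2.25)·(-0.5)) / 3 = -0.5/3 = -0.1667
  S[X_2,X_2] = ((-0.5)·(-0.5) + (0.5)·(0.5) + (0.5)·(0.5) + (-0.5)·(-0.5)) / 3 = 1/3 = 0.3333
  S = [[4.25, -0.1667],
 [-0.1667, 0.3333]].

Step 3 — invert S. det(S) = 4.25·0.3333 - (-0.1667)² = 1.3889.
  S^{-1} = (1/det) · [[d, -b], [-b, a]] = [[0.24, 0.12],
 [0.12, 3.06]].

Step 4 — quadratic form (x̄ - mu_0)^T · S^{-1} · (x̄ - mu_0):
  S^{-1} · (x̄ - mu_0) = (0.96, 19.98),
  (x̄ - mu_0)^T · [...] = (0.75)·(0.96) + (6.5)·(19.98) = 130.59.

Step 5 — scale by n: T² = 4 · 130.59 = 522.36.

T² ≈ 522.36
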